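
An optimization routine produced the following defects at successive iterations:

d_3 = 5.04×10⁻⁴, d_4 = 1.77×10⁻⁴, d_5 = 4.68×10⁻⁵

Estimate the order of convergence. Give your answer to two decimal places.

p ≈ ln(d_5/d_4) / ln(d_4/d_3)
  = ln(4.68×10⁻⁵/1.77×10⁻⁴) / ln(1.77×10⁻⁴/5.04×10⁻⁴)
  = ln(0.264407) / ln(0.35119)
  = -1.33027 / -1.04643 ≈ 1.27125

1.27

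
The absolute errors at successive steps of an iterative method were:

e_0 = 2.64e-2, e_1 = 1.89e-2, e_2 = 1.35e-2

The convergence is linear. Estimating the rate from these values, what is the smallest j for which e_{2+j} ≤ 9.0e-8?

Rate ρ ≈ e_2/e_1 = 1.35e-2/1.89e-2 = 0.7143.
After j more steps, e_{2+j} ≈ 1.35e-2·ρ^j; need ρ^j ≤ 9.0e-8/1.35e-2 = 6.66667e-06.
j ≥ ln(6.66667e-06)/ln(0.7143) = -11.9184/-0.33645 = 35.424.
So 36 more iterations are needed.

36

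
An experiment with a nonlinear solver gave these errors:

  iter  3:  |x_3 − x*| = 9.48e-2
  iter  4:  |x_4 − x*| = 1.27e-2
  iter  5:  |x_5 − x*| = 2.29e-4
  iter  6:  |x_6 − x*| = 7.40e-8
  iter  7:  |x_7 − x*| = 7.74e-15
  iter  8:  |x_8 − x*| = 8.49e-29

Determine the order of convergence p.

Consecutive ratios: |x_8 − x*|/|x_7 − x*| = 8.49e-29/7.74e-15 = 1.0969e-14, |x_7 − x*|/|x_6 − x*| = 7.74e-15/7.40e-8 = 1.04595e-07.
p ≈ ln(1.0969e-14)/ln(1.04595e-07) = -32.1437/-16.0732 ≈ 2.00.
So the convergence is quadratic (order 2).

2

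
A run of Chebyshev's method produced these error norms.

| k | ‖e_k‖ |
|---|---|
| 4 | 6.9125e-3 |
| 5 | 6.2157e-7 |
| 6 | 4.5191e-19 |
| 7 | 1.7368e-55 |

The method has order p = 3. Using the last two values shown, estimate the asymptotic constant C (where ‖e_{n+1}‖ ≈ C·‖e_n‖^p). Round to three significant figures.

C ≈ ‖e_7‖ / ‖e_6‖^3
  = 1.7368e-55 / (4.5191e-19)^3
  = 1.7368e-55 / 9.22903e-56 ≈ 1.8819

1.88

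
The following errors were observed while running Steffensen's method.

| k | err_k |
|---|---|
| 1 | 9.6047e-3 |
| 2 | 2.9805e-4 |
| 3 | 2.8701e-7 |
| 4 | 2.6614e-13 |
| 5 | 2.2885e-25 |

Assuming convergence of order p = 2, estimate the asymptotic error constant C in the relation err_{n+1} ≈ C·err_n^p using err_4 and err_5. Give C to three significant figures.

3.23

C ≈ err_5 / err_4^2
  = 2.2885e-25 / (2.6614e-13)^2
  = 2.2885e-25 / 7.08305e-26 ≈ 3.231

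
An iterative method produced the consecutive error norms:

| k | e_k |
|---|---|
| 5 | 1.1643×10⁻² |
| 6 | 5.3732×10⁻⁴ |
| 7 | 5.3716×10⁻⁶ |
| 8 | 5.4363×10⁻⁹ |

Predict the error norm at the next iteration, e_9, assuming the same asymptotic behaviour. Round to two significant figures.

First estimate the order: p ≈ ln(e_8/e_7) / ln(e_7/e_6) = ln(5.4363×10⁻⁹/5.3716×10⁻⁶)/ln(5.3716×10⁻⁶/5.3732×10⁻⁴) = ln(0.00101204)/ln(0.00999702) ≈ 1.4973.
Then e_9 ≈ e_8·(e_8/e_7)^p = 5.4363×10⁻⁹·(0.00101204)^1.4973 = 5.4363×10⁻⁹·3.28007e-05 ≈ 1.783e-13.

1.8e-13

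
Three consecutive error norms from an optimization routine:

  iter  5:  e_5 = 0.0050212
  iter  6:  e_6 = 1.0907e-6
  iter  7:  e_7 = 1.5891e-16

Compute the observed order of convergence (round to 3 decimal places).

2.685

p ≈ ln(e_7/e_6) / ln(e_6/e_5)
  = ln(1.5891e-16/1.0907e-6) / ln(1.0907e-6/0.0050212)
  = ln(1.45695e-10) / ln(0.000217219)
  = -22.649506 / -8.434604 ≈ 2.685308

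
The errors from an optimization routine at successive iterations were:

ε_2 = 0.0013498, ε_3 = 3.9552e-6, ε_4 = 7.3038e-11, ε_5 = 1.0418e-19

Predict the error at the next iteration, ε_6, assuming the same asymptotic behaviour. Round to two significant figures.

3.1e-36

First estimate the order: p ≈ ln(ε_5/ε_4) / ln(ε_4/ε_3) = ln(1.0418e-19/7.3038e-11)/ln(7.3038e-11/3.9552e-6) = ln(1.42638e-09)/ln(1.84663e-05) ≈ 1.8687.
Then ε_6 ≈ ε_5·(ε_5/ε_4)^p = 1.0418e-19·(1.42638e-09)^1.8687 = 1.0418e-19·2.95066e-17 ≈ 3.074e-36.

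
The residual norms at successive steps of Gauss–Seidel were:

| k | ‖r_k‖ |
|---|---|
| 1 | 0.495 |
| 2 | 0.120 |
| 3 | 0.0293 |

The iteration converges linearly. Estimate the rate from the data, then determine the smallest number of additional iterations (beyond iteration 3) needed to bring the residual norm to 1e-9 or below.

13

Rate ρ ≈ ‖r_3‖/‖r_2‖ = 0.0293/0.120 = 0.2442.
After j more steps, ‖r_{3+j}‖ ≈ 0.0293·ρ^j; need ρ^j ≤ 1e-9/0.0293 = 3.41297e-08.
j ≥ ln(3.41297e-08)/ln(0.2442) = -17.1931/-1.40977 = 12.196.
So 13 more iterations are needed.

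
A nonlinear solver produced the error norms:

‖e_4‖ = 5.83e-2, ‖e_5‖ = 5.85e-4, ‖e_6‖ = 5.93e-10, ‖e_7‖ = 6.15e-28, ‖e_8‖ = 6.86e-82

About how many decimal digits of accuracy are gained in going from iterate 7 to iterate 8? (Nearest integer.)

Digits gained ≈ log₁₀(‖e_7‖/‖e_8‖) = log₁₀(6.15e-28/6.86e-82) = log₁₀(8.96501e+53) ≈ 53.953.

54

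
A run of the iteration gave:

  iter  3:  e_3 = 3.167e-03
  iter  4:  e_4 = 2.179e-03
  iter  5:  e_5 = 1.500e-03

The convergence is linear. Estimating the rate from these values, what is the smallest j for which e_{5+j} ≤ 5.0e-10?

Rate ρ ≈ e_5/e_4 = 1.500e-03/2.179e-03 = 0.6884.
After j more steps, e_{5+j} ≈ 1.500e-03·ρ^j; need ρ^j ≤ 5.0e-10/1.500e-03 = 3.33333e-07.
j ≥ ln(3.33333e-07)/ln(0.6884) = -14.9141/-0.37339 = 39.942.
So 40 more iterations are needed.

40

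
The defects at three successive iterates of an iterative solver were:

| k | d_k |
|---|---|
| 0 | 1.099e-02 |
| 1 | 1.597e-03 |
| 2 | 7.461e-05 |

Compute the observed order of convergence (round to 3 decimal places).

p ≈ ln(d_2/d_1) / ln(d_1/d_0)
  = ln(7.461e-05/1.597e-03) / ln(1.597e-03/1.099e-02)
  = ln(0.0467188) / ln(0.145314)
  = -3.063609 / -1.928858 ≈ 1.588302

1.588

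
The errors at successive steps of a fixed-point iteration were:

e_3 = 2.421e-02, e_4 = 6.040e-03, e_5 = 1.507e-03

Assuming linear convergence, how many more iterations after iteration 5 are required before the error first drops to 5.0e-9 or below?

10

Rate ρ ≈ e_5/e_4 = 1.507e-03/6.040e-03 = 0.2495.
After j more steps, e_{5+j} ≈ 1.507e-03·ρ^j; need ρ^j ≤ 5.0e-9/1.507e-03 = 3.31785e-06.
j ≥ ln(3.31785e-06)/ln(0.2495) = -12.6162/-1.38830 = 9.088.
So 10 more iterations are needed.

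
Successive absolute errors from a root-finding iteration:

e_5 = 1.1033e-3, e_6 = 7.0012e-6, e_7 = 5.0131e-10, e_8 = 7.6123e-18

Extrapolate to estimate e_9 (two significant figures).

First estimate the order: p ≈ ln(e_8/e_7) / ln(e_7/e_6) = ln(7.6123e-18/5.0131e-10)/ln(5.0131e-10/7.0012e-6) = ln(1.51848e-08)/ln(7.16034e-05) ≈ 1.8862.
Then e_9 ≈ e_8·(e_8/e_7)^p = 7.6123e-18·(1.51848e-08)^1.8862 = 7.6123e-18·1.78885e-15 ≈ 1.362e-32.

1.4e-32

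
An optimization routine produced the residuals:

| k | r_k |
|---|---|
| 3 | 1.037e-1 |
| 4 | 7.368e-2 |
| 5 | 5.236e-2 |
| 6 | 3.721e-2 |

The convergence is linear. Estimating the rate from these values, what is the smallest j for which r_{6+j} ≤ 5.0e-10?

Rate ρ ≈ r_6/r_5 = 3.721e-2/5.236e-2 = 0.7107.
After j more steps, r_{6+j} ≈ 3.721e-2·ρ^j; need ρ^j ≤ 5.0e-10/3.721e-2 = 1.34372e-08.
j ≥ ln(1.34372e-08)/ln(0.7107) = -18.1252/-0.34150 = 53.075.
So 54 more iterations are needed.

54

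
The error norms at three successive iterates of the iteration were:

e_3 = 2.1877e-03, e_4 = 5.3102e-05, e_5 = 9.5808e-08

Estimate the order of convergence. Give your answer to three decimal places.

1.699

p ≈ ln(e_5/e_4) / ln(e_4/e_3)
  = ln(9.5808e-08/5.3102e-05) / ln(5.3102e-05/2.1877e-03)
  = ln(0.00180423) / ln(0.024273)
  = -6.317621 / -3.718391 ≈ 1.699020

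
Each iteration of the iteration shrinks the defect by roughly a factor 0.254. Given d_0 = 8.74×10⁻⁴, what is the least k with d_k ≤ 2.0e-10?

After k steps, d_k ≈ 8.74×10⁻⁴·0.254^k.
Need 0.254^k ≤ 2.0e-10/8.74×10⁻⁴ = 2.28833e-07.
k ≥ ln(2.28833e-07)/ln(0.254) = -15.2903/-1.37042 = 11.157.
Smallest integer k = 12.

12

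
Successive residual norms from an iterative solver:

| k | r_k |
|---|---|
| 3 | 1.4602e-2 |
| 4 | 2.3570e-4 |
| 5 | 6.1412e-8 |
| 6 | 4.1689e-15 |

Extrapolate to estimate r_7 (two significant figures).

1.9e-29

First estimate the order: p ≈ ln(r_6/r_5) / ln(r_5/r_4) = ln(4.1689e-15/6.1412e-8)/ln(6.1412e-8/2.3570e-4) = ln(6.78841e-08)/ln(0.000260552) ≈ 2.0000.
Then r_7 ≈ r_6·(r_6/r_5)^p = 4.1689e-15·(6.78841e-08)^2.0000 = 4.1689e-15·4.60825e-15 ≈ 1.921e-29.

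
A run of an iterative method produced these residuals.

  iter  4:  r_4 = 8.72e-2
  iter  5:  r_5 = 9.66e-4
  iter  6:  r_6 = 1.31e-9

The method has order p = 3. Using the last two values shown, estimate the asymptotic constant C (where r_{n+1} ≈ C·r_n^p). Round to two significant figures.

1.5

C ≈ r_6 / r_5^3
  = 1.31e-9 / (9.66e-4)^3
  = 1.31e-9 / 9.01429e-10 ≈ 1.4532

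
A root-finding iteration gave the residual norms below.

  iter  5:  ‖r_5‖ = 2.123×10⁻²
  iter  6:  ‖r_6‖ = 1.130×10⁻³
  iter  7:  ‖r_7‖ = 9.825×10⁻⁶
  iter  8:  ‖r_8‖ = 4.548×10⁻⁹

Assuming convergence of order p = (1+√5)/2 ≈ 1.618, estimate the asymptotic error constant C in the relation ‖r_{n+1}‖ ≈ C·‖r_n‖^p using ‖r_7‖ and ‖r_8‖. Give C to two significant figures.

C ≈ ‖r_8‖ / ‖r_7‖^1.618
  = 4.548×10⁻⁹ / (9.825×10⁻⁶)^1.618
  = 4.548×10⁻⁹ / 7.8994e-09 ≈ 0.57574

0.58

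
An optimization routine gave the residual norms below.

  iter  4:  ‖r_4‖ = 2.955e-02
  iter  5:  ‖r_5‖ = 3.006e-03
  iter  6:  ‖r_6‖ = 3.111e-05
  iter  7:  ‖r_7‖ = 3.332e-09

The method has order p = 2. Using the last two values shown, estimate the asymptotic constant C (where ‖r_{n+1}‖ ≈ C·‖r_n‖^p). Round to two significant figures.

3.4

C ≈ ‖r_7‖ / ‖r_6‖^2
  = 3.332e-09 / (3.111e-05)^2
  = 3.332e-09 / 9.67832e-10 ≈ 3.4427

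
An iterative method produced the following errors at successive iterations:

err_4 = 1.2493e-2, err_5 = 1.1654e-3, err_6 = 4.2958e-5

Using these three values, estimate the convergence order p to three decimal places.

1.391

p ≈ ln(err_6/err_5) / ln(err_5/err_4)
  = ln(4.2958e-5/1.1654e-3) / ln(1.1654e-3/1.2493e-2)
  = ln(0.0368612) / ln(0.0932842)
  = -3.300596 / -2.372105 ≈ 1.391421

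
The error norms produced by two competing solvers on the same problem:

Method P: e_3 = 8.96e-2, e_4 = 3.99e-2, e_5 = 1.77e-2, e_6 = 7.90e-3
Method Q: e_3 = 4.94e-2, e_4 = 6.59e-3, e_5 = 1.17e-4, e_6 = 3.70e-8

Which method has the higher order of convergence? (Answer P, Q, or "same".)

Method P: p ≈ ln(7.90e-3/1.77e-2)/ln(1.77e-2/3.99e-2) ≈ 0.99.
Method Q: p ≈ ln(3.70e-8/1.17e-4)/ln(1.17e-4/6.59e-3) ≈ 2.00.
Method Q has the higher order (≈2.0 vs ≈1.0).

Q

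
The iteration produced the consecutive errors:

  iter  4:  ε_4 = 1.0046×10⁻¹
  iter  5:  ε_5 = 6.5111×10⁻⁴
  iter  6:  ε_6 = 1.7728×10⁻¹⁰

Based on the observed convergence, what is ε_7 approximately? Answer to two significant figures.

3.6e-30

First estimate the order: p ≈ ln(ε_6/ε_5) / ln(ε_5/ε_4) = ln(1.7728×10⁻¹⁰/6.5111×10⁻⁴)/ln(6.5111×10⁻⁴/1.0046×10⁻¹) = ln(2.72274e-07)/ln(0.00648129) ≈ 3.0000.
Then ε_7 ≈ ε_6·(ε_6/ε_5)^p = 1.7728×10⁻¹⁰·(2.72274e-07)^3.0000 = 1.7728×10⁻¹⁰·2.01845e-20 ≈ 3.578e-30.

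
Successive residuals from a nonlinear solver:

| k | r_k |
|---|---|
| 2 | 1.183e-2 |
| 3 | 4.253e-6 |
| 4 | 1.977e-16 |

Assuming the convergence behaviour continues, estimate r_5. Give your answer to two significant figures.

First estimate the order: p ≈ ln(r_4/r_3) / ln(r_3/r_2) = ln(1.977e-16/4.253e-6)/ln(4.253e-6/1.183e-2) = ln(4.64848e-11)/ln(0.00035951) ≈ 2.9999.
Then r_5 ≈ r_4·(r_4/r_3)^p = 1.977e-16·(4.64848e-11)^2.9999 = 1.977e-16·1.00685e-31 ≈ 1.991e-47.

2.0e-47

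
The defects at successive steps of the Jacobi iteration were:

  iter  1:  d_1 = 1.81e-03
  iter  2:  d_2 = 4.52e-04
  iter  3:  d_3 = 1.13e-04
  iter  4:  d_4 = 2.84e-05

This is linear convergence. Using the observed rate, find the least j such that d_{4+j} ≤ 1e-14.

Rate ρ ≈ d_4/d_3 = 2.84e-05/1.13e-04 = 0.2513.
After j more steps, d_{4+j} ≈ 2.84e-05·ρ^j; need ρ^j ≤ 1e-14/2.84e-05 = 3.52113e-10.
j ≥ ln(3.52113e-10)/ln(0.2513) = -21.7671/-1.38111 = 15.761.
So 16 more iterations are needed.

16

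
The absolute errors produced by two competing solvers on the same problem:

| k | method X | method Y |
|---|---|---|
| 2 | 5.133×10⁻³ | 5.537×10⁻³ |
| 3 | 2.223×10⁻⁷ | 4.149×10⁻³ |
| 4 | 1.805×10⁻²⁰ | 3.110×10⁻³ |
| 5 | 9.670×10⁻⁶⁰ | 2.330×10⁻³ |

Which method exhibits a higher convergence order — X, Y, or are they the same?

X

Method X: p ≈ ln(9.670×10⁻⁶⁰/1.805×10⁻²⁰)/ln(1.805×10⁻²⁰/2.223×10⁻⁷) ≈ 3.00.
Method Y: p ≈ ln(2.330×10⁻³/3.110×10⁻³)/ln(3.110×10⁻³/4.149×10⁻³) ≈ 1.00.
Method X has the higher order (≈3.0 vs ≈1.0).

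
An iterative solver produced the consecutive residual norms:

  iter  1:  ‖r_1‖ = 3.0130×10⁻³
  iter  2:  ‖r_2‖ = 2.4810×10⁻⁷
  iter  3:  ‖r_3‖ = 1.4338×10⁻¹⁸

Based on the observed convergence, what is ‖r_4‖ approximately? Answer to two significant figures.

First estimate the order: p ≈ ln(‖r_3‖/‖r_2‖) / ln(‖r_2‖/‖r_1‖) = ln(1.4338×10⁻¹⁸/2.4810×10⁻⁷)/ln(2.4810×10⁻⁷/3.0130×10⁻³) = ln(5.77912e-12)/ln(8.23432e-05) ≈ 2.7515.
Then ‖r_4‖ ≈ ‖r_3‖·(‖r_3‖/‖r_2‖)^p = 1.4338×10⁻¹⁸·(5.77912e-12)^2.7515 = 1.4338×10⁻¹⁸·1.19746e-31 ≈ 1.717e-49.

1.7e-49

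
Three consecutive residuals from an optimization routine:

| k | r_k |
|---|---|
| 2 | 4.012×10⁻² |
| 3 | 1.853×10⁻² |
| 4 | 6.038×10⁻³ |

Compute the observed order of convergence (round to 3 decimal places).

1.452

p ≈ ln(r_4/r_3) / ln(r_3/r_2)
  = ln(6.038×10⁻³/1.853×10⁻²) / ln(1.853×10⁻²/4.012×10⁻²)
  = ln(0.32585) / ln(0.461864)
  = -1.121318 / -0.772485 ≈ 1.451573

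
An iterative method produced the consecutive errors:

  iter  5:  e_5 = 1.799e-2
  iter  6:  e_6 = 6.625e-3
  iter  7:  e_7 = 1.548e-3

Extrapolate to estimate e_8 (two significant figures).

First estimate the order: p ≈ ln(e_7/e_6) / ln(e_6/e_5) = ln(1.548e-3/6.625e-3)/ln(6.625e-3/1.799e-2) = ln(0.23366)/ln(0.36826) ≈ 1.4554.
Then e_8 ≈ e_7·(e_7/e_6)^p = 1.548e-3·(0.23366)^1.4554 = 1.548e-3·0.120514 ≈ 0.0001866.

1.9e-4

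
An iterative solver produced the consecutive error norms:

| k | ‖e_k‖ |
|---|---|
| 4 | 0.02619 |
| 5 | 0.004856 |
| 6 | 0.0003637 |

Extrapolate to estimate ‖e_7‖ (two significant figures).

6.8e-6

First estimate the order: p ≈ ln(‖e_6‖/‖e_5‖) / ln(‖e_5‖/‖e_4‖) = ln(0.0003637/0.004856)/ln(0.004856/0.02619) = ln(0.074897)/ln(0.185414) ≈ 1.5379.
Then ‖e_7‖ ≈ ‖e_6‖·(‖e_6‖/‖e_5‖)^p = 0.0003637·(0.074897)^1.5379 = 0.0003637·0.0185797 ≈ 6.757e-06.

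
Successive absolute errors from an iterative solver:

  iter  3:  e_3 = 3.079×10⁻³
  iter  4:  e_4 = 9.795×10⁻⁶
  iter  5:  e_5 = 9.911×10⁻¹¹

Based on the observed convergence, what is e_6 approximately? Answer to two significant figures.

1.0e-20

First estimate the order: p ≈ ln(e_5/e_4) / ln(e_4/e_3) = ln(9.911×10⁻¹¹/9.795×10⁻⁶)/ln(9.795×10⁻⁶/3.079×10⁻³) = ln(1.01184e-05)/ln(0.00318123) ≈ 2.0000.
Then e_6 ≈ e_5·(e_5/e_4)^p = 9.911×10⁻¹¹·(1.01184e-05)^2.0000 = 9.911×10⁻¹¹·1.02382e-10 ≈ 1.015e-20.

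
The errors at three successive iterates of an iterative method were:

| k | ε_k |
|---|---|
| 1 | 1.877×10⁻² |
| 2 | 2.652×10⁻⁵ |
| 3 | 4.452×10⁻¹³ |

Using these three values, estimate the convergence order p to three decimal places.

2.728

p ≈ ln(ε_3/ε_2) / ln(ε_2/ε_1)
  = ln(4.452×10⁻¹³/2.652×10⁻⁵) / ln(2.652×10⁻⁵/1.877×10⁻²)
  = ln(1.67873e-08) / ln(0.00141289)
  = -17.902643 / -6.562118 ≈ 2.728181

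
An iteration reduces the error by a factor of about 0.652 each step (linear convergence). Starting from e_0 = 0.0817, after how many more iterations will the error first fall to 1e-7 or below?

After k steps, e_k ≈ 0.0817·0.652^k.
Need 0.652^k ≤ 1e-7/0.0817 = 1.22399e-06.
k ≥ ln(1.22399e-06)/ln(0.652) = -13.6134/-0.42771 = 31.829.
Smallest integer k = 32.

32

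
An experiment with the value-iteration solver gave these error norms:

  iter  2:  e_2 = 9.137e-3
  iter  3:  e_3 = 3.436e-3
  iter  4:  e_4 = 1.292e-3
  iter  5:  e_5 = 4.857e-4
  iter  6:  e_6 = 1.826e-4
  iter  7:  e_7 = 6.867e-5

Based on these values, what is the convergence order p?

1

Consecutive ratios: e_7/e_6 = 6.867e-5/1.826e-4 = 0.376068, e_6/e_5 = 1.826e-4/4.857e-4 = 0.375952.
p ≈ ln(0.376068)/ln(0.375952) = -0.9780/-0.9783 ≈ 1.00.
So the convergence is linear (order 1).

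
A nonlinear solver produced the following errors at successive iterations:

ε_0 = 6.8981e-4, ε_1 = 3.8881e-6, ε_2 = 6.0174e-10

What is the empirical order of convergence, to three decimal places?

p ≈ ln(ε_2/ε_1) / ln(ε_1/ε_0)
  = ln(6.0174e-10/3.8881e-6) / ln(3.8881e-6/6.8981e-4)
  = ln(0.000154765) / ln(0.00563648)
  = -8.773603 / -5.178496 ≈ 1.694238

1.694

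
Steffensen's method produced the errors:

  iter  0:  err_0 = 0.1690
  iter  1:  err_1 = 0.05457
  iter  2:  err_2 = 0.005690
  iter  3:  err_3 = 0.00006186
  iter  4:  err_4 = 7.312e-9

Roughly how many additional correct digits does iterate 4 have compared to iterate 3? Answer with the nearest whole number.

4

Digits gained ≈ log₁₀(err_3/err_4) = log₁₀(0.00006186/7.312e-9) = log₁₀(8460.07) ≈ 3.927.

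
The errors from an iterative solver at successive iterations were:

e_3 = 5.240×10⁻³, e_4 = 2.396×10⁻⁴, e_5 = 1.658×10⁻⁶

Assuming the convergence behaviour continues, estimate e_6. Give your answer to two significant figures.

First estimate the order: p ≈ ln(e_5/e_4) / ln(e_4/e_3) = ln(1.658×10⁻⁶/2.396×10⁻⁴)/ln(2.396×10⁻⁴/5.240×10⁻³) = ln(0.00691987)/ln(0.0457252) ≈ 1.6121.
Then e_6 ≈ e_5·(e_5/e_4)^p = 1.658×10⁻⁶·(0.00691987)^1.6121 = 1.658×10⁻⁶·0.000329626 ≈ 5.465e-10.

5.5e-10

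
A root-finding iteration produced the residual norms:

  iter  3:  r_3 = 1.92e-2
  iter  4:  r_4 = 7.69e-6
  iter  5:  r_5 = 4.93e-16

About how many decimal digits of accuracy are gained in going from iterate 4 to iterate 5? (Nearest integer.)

10

Digits gained ≈ log₁₀(r_4/r_5) = log₁₀(7.69e-6/4.93e-16) = log₁₀(1.55984e+10) ≈ 10.193.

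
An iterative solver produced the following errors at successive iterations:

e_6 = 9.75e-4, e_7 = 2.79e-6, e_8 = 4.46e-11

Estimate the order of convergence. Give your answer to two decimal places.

p ≈ ln(e_8/e_7) / ln(e_7/e_6)
  = ln(4.46e-11/2.79e-6) / ln(2.79e-6/9.75e-4)
  = ln(1.59857e-05) / ln(0.00286154)
  = -11.04382 / -5.85640 ≈ 1.88577

1.89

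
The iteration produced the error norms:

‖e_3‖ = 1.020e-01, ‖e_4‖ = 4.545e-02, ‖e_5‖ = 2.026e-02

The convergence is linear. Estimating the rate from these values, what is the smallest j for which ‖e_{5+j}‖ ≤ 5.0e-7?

Rate ρ ≈ ‖e_5‖/‖e_4‖ = 2.026e-02/4.545e-02 = 0.4458.
After j more steps, ‖e_{5+j}‖ ≈ 2.026e-02·ρ^j; need ρ^j ≤ 5.0e-7/2.026e-02 = 2.46792e-05.
j ≥ ln(2.46792e-05)/ln(0.4458) = -10.6095/-0.80788 = 13.133.
So 14 more iterations are needed.

14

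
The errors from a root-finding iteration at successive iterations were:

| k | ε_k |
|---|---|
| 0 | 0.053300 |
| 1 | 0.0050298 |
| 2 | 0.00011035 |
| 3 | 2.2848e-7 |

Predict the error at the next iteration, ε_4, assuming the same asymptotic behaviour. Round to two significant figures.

First estimate the order: p ≈ ln(ε_3/ε_2) / ln(ε_2/ε_1) = ln(2.2848e-7/0.00011035)/ln(0.00011035/0.0050298) = ln(0.0020705)/ln(0.0219392) ≈ 1.6180.
Then ε_4 ≈ ε_3·(ε_3/ε_2)^p = 2.2848e-7·(0.0020705)^1.6180 = 2.2848e-7·4.5437e-05 ≈ 1.038e-11.

1.0e-11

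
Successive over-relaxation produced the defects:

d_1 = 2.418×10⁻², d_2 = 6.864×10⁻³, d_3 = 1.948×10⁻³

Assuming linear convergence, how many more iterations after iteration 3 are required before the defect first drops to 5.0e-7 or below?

7

Rate ρ ≈ d_3/d_2 = 1.948×10⁻³/6.864×10⁻³ = 0.2838.
After j more steps, d_{3+j} ≈ 1.948×10⁻³·ρ^j; need ρ^j ≤ 5.0e-7/1.948×10⁻³ = 0.000256674.
j ≥ ln(0.000256674)/ln(0.2838) = -8.2677/-1.25949 = 6.564.
So 7 more iterations are needed.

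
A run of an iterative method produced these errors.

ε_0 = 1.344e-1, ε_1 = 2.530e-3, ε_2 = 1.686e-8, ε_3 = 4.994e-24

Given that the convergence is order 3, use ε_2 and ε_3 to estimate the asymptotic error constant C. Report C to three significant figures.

C ≈ ε_3 / ε_2^3
  = 4.994e-24 / (1.686e-8)^3
  = 4.994e-24 / 4.79262e-24 ≈ 1.042

1.04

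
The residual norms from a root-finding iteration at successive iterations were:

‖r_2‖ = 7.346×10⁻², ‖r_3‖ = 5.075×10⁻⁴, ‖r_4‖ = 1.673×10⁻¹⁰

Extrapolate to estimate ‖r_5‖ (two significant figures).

6.0e-30

First estimate the order: p ≈ ln(‖r_4‖/‖r_3‖) / ln(‖r_3‖/‖r_2‖) = ln(1.673×10⁻¹⁰/5.075×10⁻⁴)/ln(5.075×10⁻⁴/7.346×10⁻²) = ln(3.29655e-07)/ln(0.00690852) ≈ 3.0000.
Then ‖r_5‖ ≈ ‖r_4‖·(‖r_4‖/‖r_3‖)^p = 1.673×10⁻¹⁰·(3.29655e-07)^3.0000 = 1.673×10⁻¹⁰·3.58244e-20 ≈ 5.993e-30.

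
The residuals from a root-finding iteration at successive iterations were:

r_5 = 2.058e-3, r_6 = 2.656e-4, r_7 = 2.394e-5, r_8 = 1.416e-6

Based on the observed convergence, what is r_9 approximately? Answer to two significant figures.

5.1e-8

First estimate the order: p ≈ ln(r_8/r_7) / ln(r_7/r_6) = ln(1.416e-6/2.394e-5)/ln(2.394e-5/2.656e-4) = ln(0.0591479)/ln(0.0901355) ≈ 1.1751.
Then r_9 ≈ r_8·(r_8/r_7)^p = 1.416e-6·(0.0591479)^1.1751 = 1.416e-6·0.0360501 ≈ 5.105e-08.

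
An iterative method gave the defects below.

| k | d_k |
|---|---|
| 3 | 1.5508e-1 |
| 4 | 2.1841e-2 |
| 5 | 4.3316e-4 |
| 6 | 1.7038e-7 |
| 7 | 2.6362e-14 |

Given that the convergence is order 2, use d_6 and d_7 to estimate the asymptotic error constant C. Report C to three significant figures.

C ≈ d_7 / d_6^2
  = 2.6362e-14 / (1.7038e-7)^2
  = 2.6362e-14 / 2.90293e-14 ≈ 0.90812

0.908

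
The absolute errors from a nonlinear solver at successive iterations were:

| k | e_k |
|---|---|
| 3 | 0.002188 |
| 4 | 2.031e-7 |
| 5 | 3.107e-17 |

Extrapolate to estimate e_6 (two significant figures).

First estimate the order: p ≈ ln(e_5/e_4) / ln(e_4/e_3) = ln(3.107e-17/2.031e-7)/ln(2.031e-7/0.002188) = ln(1.52979e-10)/ln(9.28245e-05) ≈ 2.4342.
Then e_6 ≈ e_5·(e_5/e_4)^p = 3.107e-17·(1.52979e-10)^2.4342 = 3.107e-17·1.28065e-24 ≈ 3.979e-41.

4.0e-41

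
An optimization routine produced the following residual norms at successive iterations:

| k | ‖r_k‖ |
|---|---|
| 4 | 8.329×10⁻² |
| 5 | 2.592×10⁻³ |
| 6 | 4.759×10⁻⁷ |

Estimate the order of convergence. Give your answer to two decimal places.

p ≈ ln(‖r_6‖/‖r_5‖) / ln(‖r_5‖/‖r_4‖)
  = ln(4.759×10⁻⁷/2.592×10⁻³) / ln(2.592×10⁻³/8.329×10⁻²)
  = ln(0.000183603) / ln(0.0311202)
  = -8.60273 / -3.46990 ≈ 2.47924

2.48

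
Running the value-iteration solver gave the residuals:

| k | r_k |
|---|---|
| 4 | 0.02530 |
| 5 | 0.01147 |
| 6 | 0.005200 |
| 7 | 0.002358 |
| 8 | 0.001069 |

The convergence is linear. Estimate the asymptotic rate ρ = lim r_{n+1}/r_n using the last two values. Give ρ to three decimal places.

0.453

ρ ≈ r_8/r_7 = 0.001069/0.002358 = 0.45335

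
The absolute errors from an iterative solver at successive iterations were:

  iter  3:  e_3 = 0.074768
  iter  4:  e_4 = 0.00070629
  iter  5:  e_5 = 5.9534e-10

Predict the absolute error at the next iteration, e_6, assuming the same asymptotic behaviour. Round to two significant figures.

3.6e-28

First estimate the order: p ≈ ln(e_5/e_4) / ln(e_4/e_3) = ln(5.9534e-10/0.00070629)/ln(0.00070629/0.074768) = ln(8.42912e-07)/ln(0.00944642) ≈ 3.0000.
Then e_6 ≈ e_5·(e_5/e_4)^p = 5.9534e-10·(8.42912e-07)^3.0000 = 5.9534e-10·5.9889e-19 ≈ 3.565e-28.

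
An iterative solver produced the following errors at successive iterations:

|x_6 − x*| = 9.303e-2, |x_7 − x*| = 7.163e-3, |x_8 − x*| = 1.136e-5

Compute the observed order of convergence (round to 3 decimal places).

p ≈ ln(|x_8 − x*|/|x_7 − x*|) / ln(|x_7 − x*|/|x_6 − x*|)
  = ln(1.136e-5/7.163e-3) / ln(7.163e-3/9.303e-2)
  = ln(0.00158593) / ln(0.0769967)
  = -6.446584 / -2.563993 ≈ 2.514275

2.514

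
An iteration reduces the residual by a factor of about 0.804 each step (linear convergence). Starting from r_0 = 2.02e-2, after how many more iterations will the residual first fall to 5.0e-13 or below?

After k steps, r_k ≈ 2.02e-2·0.804^k.
Need 0.804^k ≤ 5.0e-13/2.02e-2 = 2.47525e-11.
k ≥ ln(2.47525e-11)/ln(0.804) = -24.4221/-0.21816 = 111.946.
Smallest integer k = 112.

112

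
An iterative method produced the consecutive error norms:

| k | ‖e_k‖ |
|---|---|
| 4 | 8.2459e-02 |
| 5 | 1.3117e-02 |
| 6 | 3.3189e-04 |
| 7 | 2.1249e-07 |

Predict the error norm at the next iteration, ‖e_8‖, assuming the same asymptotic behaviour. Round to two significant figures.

8.7e-14

First estimate the order: p ≈ ln(‖e_7‖/‖e_6‖) / ln(‖e_6‖/‖e_5‖) = ln(2.1249e-07/3.3189e-04)/ln(3.3189e-04/1.3117e-02) = ln(0.000640242)/ln(0.0253023) ≈ 2.0000.
Then ‖e_8‖ ≈ ‖e_7‖·(‖e_7‖/‖e_6‖)^p = 2.1249e-07·(0.000640242)^2.0000 = 2.1249e-07·4.0991e-07 ≈ 8.71e-14.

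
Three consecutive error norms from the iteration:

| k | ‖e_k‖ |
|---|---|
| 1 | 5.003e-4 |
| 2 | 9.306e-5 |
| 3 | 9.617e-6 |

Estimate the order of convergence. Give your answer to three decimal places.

1.349

p ≈ ln(‖e_3‖/‖e_2‖) / ln(‖e_2‖/‖e_1‖)
  = ln(9.617e-6/9.306e-5) / ln(9.306e-5/5.003e-4)
  = ln(0.103342) / ln(0.186008)
  = -2.269711 / -1.681966 ≈ 1.349439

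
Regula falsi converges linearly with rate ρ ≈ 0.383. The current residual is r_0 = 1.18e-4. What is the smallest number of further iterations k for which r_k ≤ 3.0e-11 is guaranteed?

16

After k steps, r_k ≈ 1.18e-4·0.383^k.
Need 0.383^k ≤ 3.0e-11/1.18e-4 = 2.54237e-07.
k ≥ ln(2.54237e-07)/ln(0.383) = -15.1850/-0.95972 = 15.822.
Smallest integer k = 16.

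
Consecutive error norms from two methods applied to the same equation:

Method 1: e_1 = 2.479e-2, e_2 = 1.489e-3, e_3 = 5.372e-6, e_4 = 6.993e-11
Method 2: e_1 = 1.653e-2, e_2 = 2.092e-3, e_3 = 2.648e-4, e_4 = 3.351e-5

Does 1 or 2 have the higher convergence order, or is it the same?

Method 1: p ≈ ln(6.993e-11/5.372e-6)/ln(5.372e-6/1.489e-3) ≈ 2.00.
Method 2: p ≈ ln(3.351e-5/2.648e-4)/ln(2.648e-4/2.092e-3) ≈ 1.00.
Method 1 has the higher order (≈2.0 vs ≈1.0).

1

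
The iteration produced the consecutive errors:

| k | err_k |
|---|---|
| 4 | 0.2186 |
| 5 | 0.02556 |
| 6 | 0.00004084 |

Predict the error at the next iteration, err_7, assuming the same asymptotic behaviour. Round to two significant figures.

First estimate the order: p ≈ ln(err_6/err_5) / ln(err_5/err_4) = ln(0.00004084/0.02556)/ln(0.02556/0.2186) = ln(0.00159781)/ln(0.116926) ≈ 3.0002.
Then err_7 ≈ err_6·(err_6/err_5)^p = 0.00004084·(0.00159781)^3.0002 = 0.00004084·4.07395e-09 ≈ 1.664e-13.

1.7e-13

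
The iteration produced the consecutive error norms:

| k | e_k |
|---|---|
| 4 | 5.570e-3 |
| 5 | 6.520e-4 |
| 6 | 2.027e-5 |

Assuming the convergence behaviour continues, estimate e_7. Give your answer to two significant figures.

7.4e-8

First estimate the order: p ≈ ln(e_6/e_5) / ln(e_5/e_4) = ln(2.027e-5/6.520e-4)/ln(6.520e-4/5.570e-3) = ln(0.031089)/ln(0.117056) ≈ 1.6181.
Then e_7 ≈ e_6·(e_6/e_5)^p = 2.027e-5·(0.031089)^1.6181 = 2.027e-5·0.0036382 ≈ 7.375e-08.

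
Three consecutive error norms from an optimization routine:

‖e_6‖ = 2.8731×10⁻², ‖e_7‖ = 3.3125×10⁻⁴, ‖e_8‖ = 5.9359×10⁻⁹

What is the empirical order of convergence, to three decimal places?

2.449

p ≈ ln(‖e_8‖/‖e_7‖) / ln(‖e_7‖/‖e_6‖)
  = ln(5.9359×10⁻⁹/3.3125×10⁻⁴) / ln(3.3125×10⁻⁴/2.8731×10⁻²)
  = ln(1.79197e-05) / ln(0.0115294)
  = -10.929610 / -4.462855 ≈ 2.449018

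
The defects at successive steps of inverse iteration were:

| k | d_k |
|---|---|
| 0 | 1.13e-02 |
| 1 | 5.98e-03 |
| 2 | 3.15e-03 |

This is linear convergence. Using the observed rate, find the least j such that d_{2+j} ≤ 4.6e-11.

Rate ρ ≈ d_2/d_1 = 3.15e-03/5.98e-03 = 0.5268.
After j more steps, d_{2+j} ≈ 3.15e-03·ρ^j; need ρ^j ≤ 4.6e-11/3.15e-03 = 1.46032e-08.
j ≥ ln(1.46032e-08)/ln(0.5268) = -18.0420/-0.64093 = 28.150.
So 29 more iterations are needed.

29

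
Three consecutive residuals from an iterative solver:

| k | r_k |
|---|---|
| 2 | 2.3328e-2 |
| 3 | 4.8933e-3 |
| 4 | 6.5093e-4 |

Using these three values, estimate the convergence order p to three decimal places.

1.292

p ≈ ln(r_4/r_3) / ln(r_3/r_2)
  = ln(6.5093e-4/4.8933e-3) / ln(4.8933e-3/2.3328e-2)
  = ln(0.133025) / ln(0.209761)
  = -2.017218 / -1.561786 ≈ 1.291610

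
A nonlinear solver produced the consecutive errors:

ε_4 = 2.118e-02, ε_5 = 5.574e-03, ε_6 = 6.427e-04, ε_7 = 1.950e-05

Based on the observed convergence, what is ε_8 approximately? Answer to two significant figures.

First estimate the order: p ≈ ln(ε_7/ε_6) / ln(ε_6/ε_5) = ln(1.950e-05/6.427e-04)/ln(6.427e-04/5.574e-03) = ln(0.0303407)/ln(0.115303) ≈ 1.6180.
Then ε_8 ≈ ε_7·(ε_7/ε_6)^p = 1.950e-05·(0.0303407)^1.6180 = 1.950e-05·0.00349879 ≈ 6.823e-08.

6.8e-8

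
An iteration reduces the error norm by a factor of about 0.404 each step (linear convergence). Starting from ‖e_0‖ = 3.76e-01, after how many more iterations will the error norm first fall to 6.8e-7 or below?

After k steps, ‖e_k‖ ≈ 3.76e-01·0.404^k.
Need 0.404^k ≤ 6.8e-7/3.76e-01 = 1.80851e-06.
k ≥ ln(1.80851e-06)/ln(0.404) = -13.2230/-0.90634 = 14.589.
Smallest integer k = 15.

15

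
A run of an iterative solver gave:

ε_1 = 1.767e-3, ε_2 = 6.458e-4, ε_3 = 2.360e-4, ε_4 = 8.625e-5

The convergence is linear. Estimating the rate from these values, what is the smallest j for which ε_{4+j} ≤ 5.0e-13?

Rate ρ ≈ ε_4/ε_3 = 8.625e-5/2.360e-4 = 0.3655.
After j more steps, ε_{4+j} ≈ 8.625e-5·ρ^j; need ρ^j ≤ 5.0e-13/8.625e-5 = 5.7971e-09.
j ≥ ln(5.7971e-09)/ln(0.3655) = -18.9659/-1.00649 = 18.844.
So 19 more iterations are needed.

19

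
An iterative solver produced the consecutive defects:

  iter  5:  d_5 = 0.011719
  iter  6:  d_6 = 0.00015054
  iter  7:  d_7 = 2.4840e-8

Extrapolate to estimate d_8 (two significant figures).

6.8e-16

First estimate the order: p ≈ ln(d_7/d_6) / ln(d_6/d_5) = ln(2.4840e-8/0.00015054)/ln(0.00015054/0.011719) = ln(0.000165006)/ln(0.0128458) ≈ 2.0000.
Then d_8 ≈ d_7·(d_7/d_6)^p = 2.4840e-8·(0.000165006)^2.0000 = 2.4840e-8·2.7227e-08 ≈ 6.763e-16.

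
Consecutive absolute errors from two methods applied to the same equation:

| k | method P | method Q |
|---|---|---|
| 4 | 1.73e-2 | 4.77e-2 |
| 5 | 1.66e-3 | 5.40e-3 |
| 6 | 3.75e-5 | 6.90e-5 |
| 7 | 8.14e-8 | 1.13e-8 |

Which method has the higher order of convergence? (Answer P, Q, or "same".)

Q

Method P: p ≈ ln(8.14e-8/3.75e-5)/ln(3.75e-5/1.66e-3) ≈ 1.62.
Method Q: p ≈ ln(1.13e-8/6.90e-5)/ln(6.90e-5/5.40e-3) ≈ 2.00.
Method Q has the higher order (≈2.0 vs ≈1.6).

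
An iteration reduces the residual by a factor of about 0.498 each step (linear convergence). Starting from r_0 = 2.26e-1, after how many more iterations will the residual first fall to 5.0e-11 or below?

32

After k steps, r_k ≈ 2.26e-1·0.498^k.
Need 0.498^k ≤ 5.0e-11/2.26e-1 = 2.21239e-10.
k ≥ ln(2.21239e-10)/ln(0.498) = -22.2318/-0.69716 = 31.889.
Smallest integer k = 32.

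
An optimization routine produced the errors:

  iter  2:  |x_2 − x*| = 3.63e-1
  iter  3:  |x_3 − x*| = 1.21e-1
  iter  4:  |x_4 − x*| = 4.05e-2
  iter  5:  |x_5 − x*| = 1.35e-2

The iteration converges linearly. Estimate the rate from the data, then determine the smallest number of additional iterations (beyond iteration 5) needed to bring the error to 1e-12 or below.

Rate ρ ≈ |x_5 − x*|/|x_4 − x*| = 1.35e-2/4.05e-2 = 0.3333.
After j more steps, |x_{5+j} − x*| ≈ 1.35e-2·ρ^j; need ρ^j ≤ 1e-12/1.35e-2 = 7.40741e-11.
j ≥ ln(7.40741e-11)/ln(0.3333) = -23.3260/-1.09871 = 21.230.
So 22 more iterations are needed.

22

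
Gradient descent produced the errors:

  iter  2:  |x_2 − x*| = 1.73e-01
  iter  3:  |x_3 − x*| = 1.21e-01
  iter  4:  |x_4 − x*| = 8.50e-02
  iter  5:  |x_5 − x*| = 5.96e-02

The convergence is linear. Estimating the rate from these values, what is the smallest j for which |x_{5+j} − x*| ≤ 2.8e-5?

22

Rate ρ ≈ |x_5 − x*|/|x_4 − x*| = 5.96e-02/8.50e-02 = 0.7012.
After j more steps, |x_{5+j} − x*| ≈ 5.96e-02·ρ^j; need ρ^j ≤ 2.8e-5/5.96e-02 = 0.000469799.
j ≥ ln(0.000469799)/ln(0.7012) = -7.6632/-0.35496 = 21.589.
So 22 more iterations are needed.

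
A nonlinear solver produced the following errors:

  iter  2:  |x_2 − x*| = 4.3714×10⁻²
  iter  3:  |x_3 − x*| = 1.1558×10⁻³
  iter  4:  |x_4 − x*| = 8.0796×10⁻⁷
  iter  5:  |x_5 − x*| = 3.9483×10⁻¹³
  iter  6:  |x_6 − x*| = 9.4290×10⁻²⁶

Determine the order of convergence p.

2

Consecutive ratios: |x_6 − x*|/|x_5 − x*| = 9.4290×10⁻²⁶/3.9483×10⁻¹³ = 2.38812e-13, |x_5 − x*|/|x_4 − x*| = 3.9483×10⁻¹³/8.0796×10⁻⁷ = 4.88675e-07.
p ≈ ln(2.38812e-13)/ln(4.88675e-07) = -29.0631/-14.5316 ≈ 2.00.
So the convergence is quadratic (order 2).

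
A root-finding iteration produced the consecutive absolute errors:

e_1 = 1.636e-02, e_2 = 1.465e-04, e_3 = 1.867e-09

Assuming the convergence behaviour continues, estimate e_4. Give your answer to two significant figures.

3.7e-21

First estimate the order: p ≈ ln(e_3/e_2) / ln(e_2/e_1) = ln(1.867e-09/1.465e-04)/ln(1.465e-04/1.636e-02) = ln(1.2744e-05)/ln(0.00895477) ≈ 2.3901.
Then e_4 ≈ e_3·(e_3/e_2)^p = 1.867e-09·(1.2744e-05)^2.3901 = 1.867e-09·2.00074e-12 ≈ 3.735e-21.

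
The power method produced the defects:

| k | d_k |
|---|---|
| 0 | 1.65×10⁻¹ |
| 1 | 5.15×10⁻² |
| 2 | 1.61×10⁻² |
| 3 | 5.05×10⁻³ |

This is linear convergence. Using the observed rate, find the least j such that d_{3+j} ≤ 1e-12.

20

Rate ρ ≈ d_3/d_2 = 5.05×10⁻³/1.61×10⁻² = 0.3137.
After j more steps, d_{3+j} ≈ 5.05×10⁻³·ρ^j; need ρ^j ≤ 1e-12/5.05×10⁻³ = 1.9802e-10.
j ≥ ln(1.9802e-10)/ln(0.3137) = -22.3427/-1.15932 = 19.272.
So 20 more iterations are needed.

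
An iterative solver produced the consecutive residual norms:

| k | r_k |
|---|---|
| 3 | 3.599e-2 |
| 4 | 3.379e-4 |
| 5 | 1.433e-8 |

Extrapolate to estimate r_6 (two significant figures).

5.3e-18

First estimate the order: p ≈ ln(r_5/r_4) / ln(r_4/r_3) = ln(1.433e-8/3.379e-4)/ln(3.379e-4/3.599e-2) = ln(4.2409e-05)/ln(0.00938872) ≈ 2.1567.
Then r_6 ≈ r_5·(r_5/r_4)^p = 1.433e-8·(4.2409e-05)^2.1567 = 1.433e-8·3.71312e-10 ≈ 5.321e-18.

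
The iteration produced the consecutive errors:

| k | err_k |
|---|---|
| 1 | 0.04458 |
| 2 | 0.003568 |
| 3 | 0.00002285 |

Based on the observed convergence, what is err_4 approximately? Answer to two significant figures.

First estimate the order: p ≈ ln(err_3/err_2) / ln(err_2/err_1) = ln(0.00002285/0.003568)/ln(0.003568/0.04458) = ln(0.00640415)/ln(0.0800359) ≈ 2.0001.
Then err_4 ≈ err_3·(err_3/err_2)^p = 0.00002285·(0.00640415)^2.0001 = 0.00002285·4.09924e-05 ≈ 9.367e-10.

9.4e-10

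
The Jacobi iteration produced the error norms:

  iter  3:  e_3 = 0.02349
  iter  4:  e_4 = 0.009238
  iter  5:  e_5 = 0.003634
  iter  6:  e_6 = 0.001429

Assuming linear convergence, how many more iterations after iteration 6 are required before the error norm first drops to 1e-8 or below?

Rate ρ ≈ e_6/e_5 = 0.001429/0.003634 = 0.3932.
After j more steps, e_{6+j} ≈ 0.001429·ρ^j; need ρ^j ≤ 1e-8/0.001429 = 6.9979e-06.
j ≥ ln(6.9979e-06)/ln(0.3932) = -11.8699/-0.93344 = 12.716.
So 13 more iterations are needed.

13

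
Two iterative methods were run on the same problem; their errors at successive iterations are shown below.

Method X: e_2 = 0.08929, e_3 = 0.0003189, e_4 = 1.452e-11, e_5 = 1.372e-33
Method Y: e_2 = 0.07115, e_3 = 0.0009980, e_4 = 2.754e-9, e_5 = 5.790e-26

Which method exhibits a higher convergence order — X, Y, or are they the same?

same

Method X: p ≈ ln(1.372e-33/1.452e-11)/ln(1.452e-11/0.0003189) ≈ 3.00.
Method Y: p ≈ ln(5.790e-26/2.754e-9)/ln(2.754e-9/0.0009980) ≈ 3.00.
Both orders ≈ 3.0 — effectively the same.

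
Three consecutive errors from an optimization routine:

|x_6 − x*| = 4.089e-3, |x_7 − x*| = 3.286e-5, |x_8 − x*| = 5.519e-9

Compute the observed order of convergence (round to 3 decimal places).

1.802

p ≈ ln(|x_8 − x*|/|x_7 − x*|) / ln(|x_7 − x*|/|x_6 − x*|)
  = ln(5.519e-9/3.286e-5) / ln(3.286e-5/4.089e-3)
  = ln(0.000167955) / ln(0.00803619)
  = -8.691814 / -4.823800 ≈ 1.801860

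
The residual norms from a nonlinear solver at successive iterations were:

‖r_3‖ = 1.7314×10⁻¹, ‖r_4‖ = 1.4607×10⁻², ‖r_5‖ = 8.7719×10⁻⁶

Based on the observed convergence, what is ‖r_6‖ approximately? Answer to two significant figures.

1.9e-15

First estimate the order: p ≈ ln(‖r_5‖/‖r_4‖) / ln(‖r_4‖/‖r_3‖) = ln(8.7719×10⁻⁶/1.4607×10⁻²)/ln(1.4607×10⁻²/1.7314×10⁻¹) = ln(0.000600527)/ln(0.0843653) ≈ 3.0000.
Then ‖r_6‖ ≈ ‖r_5‖·(‖r_5‖/‖r_4‖)^p = 8.7719×10⁻⁶·(0.000600527)^3.0000 = 8.7719×10⁻⁶·2.1657e-10 ≈ 1.9e-15.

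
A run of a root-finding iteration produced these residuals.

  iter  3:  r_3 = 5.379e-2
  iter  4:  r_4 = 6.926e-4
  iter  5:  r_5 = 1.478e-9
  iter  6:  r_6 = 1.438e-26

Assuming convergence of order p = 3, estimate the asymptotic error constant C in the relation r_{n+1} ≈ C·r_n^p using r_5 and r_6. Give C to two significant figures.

4.5

C ≈ r_6 / r_5^3
  = 1.438e-26 / (1.478e-9)^3
  = 1.438e-26 / 3.22867e-27 ≈ 4.4538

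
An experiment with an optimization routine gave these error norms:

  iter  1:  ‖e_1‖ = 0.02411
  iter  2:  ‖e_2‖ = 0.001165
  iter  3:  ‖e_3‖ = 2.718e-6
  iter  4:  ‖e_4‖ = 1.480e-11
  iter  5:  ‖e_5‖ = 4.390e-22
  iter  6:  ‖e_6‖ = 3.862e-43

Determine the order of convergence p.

2

Consecutive ratios: ‖e_6‖/‖e_5‖ = 3.862e-43/4.390e-22 = 8.79727e-22, ‖e_5‖/‖e_4‖ = 4.390e-22/1.480e-11 = 2.96622e-11.
p ≈ ln(8.79727e-22)/ln(2.96622e-11) = -48.4824/-24.2411 ≈ 2.00.
So the convergence is quadratic (order 2).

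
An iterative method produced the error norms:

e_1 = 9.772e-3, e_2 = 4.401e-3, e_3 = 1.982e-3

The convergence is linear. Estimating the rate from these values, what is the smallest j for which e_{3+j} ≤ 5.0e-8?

Rate ρ ≈ e_3/e_2 = 1.982e-3/4.401e-3 = 0.4504.
After j more steps, e_{3+j} ≈ 1.982e-3·ρ^j; need ρ^j ≤ 5.0e-8/1.982e-3 = 2.5227e-05.
j ≥ ln(2.5227e-05)/ln(0.4504) = -10.5876/-0.79762 = 13.274.
So 14 more iterations are needed.

14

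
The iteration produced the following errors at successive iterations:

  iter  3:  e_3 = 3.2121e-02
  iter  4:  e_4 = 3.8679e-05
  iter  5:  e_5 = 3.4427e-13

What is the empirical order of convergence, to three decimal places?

p ≈ ln(e_5/e_4) / ln(e_4/e_3)
  = ln(3.4427e-13/3.8679e-05) / ln(3.8679e-05/3.2121e-02)
  = ln(8.9007e-09) / ln(0.00120417)
  = -18.537136 / -6.721965 ≈ 2.757696

2.758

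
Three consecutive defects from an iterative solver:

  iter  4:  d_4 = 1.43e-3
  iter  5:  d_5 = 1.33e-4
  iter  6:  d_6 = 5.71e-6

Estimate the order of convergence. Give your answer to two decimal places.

1.33

p ≈ ln(d_6/d_5) / ln(d_5/d_4)
  = ln(5.71e-6/1.33e-4) / ln(1.33e-4/1.43e-3)
  = ln(0.0429323) / ln(0.093007)
  = -3.14813 / -2.37508 ≈ 1.32548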